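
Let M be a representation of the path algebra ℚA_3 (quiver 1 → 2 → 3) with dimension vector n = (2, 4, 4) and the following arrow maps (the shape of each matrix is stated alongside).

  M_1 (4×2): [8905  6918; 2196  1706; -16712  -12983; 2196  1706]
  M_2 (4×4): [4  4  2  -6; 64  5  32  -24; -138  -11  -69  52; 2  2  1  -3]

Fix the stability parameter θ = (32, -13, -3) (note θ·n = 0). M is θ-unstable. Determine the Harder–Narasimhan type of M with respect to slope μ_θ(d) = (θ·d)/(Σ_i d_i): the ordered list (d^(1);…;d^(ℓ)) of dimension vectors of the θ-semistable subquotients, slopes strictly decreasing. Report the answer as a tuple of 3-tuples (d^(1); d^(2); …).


Barcode: M ≅ I[1,2], I[1,3], I[2,3]^2, I[3,3]. HN layers by μ_θ (4 steps, strictly decreasing):
  μ^(1)=19/2; μ^(2)=16/3; μ^(3)=-3; μ^(4)=-13

((1, 1, 0); (1, 1, 1); (0, 0, 3); (0, 2, 0))


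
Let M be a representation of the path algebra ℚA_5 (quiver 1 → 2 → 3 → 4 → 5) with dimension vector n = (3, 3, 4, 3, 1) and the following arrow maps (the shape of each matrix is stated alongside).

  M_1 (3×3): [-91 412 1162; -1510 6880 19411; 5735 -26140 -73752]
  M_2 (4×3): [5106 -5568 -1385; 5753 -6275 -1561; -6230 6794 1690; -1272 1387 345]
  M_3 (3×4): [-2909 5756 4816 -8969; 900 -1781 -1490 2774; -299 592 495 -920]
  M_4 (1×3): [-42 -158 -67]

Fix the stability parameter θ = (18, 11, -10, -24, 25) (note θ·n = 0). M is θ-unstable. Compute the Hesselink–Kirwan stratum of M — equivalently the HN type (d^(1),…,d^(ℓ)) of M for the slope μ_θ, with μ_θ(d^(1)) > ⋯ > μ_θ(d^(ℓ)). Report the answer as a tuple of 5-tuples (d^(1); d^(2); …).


Interval decomposition of M: I[1,1], I[1,4], I[1,5], I[2,4], I[3,3].
HN type (ℓ=5): μ^(1)=25; μ^(2)=18; μ^(3)=-5/4; μ^(4)=-23/3; μ^(5)=-10

((0, 0, 0, 0, 1); (1, 0, 0, 0, 0); (2, 2, 2, 2, 0); (0, 1, 1, 1, 0); (0, 0, 1, 0, 0))


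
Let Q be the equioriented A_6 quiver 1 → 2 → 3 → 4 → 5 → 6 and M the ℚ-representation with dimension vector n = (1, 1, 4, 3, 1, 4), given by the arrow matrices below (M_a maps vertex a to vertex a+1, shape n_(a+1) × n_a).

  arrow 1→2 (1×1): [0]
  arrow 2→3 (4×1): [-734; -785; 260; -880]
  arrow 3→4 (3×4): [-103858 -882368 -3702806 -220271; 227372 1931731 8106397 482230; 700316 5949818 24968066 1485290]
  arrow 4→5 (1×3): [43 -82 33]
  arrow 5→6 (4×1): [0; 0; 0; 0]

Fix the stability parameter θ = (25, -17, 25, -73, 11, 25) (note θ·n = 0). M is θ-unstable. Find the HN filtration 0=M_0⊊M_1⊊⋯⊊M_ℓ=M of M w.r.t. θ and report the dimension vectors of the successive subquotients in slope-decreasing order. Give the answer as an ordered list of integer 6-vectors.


Barcode: M ≅ I[1,1], I[2,4], I[3,3]^2, I[3,5], I[4,4], I[6,6]^4. HN layers by μ_θ (5 steps, strictly decreasing):
  μ^(1)=25; μ^(2)=11; μ^(3)=-65/3; μ^(4)=-24; μ^(5)=-73

((1, 0, 2, 0, 0, 4); (0, 0, 0, 0, 1, 0); (0, 1, 1, 1, 0, 0); (0, 0, 1, 1, 0, 0); (0, 0, 0, 1, 0, 0))


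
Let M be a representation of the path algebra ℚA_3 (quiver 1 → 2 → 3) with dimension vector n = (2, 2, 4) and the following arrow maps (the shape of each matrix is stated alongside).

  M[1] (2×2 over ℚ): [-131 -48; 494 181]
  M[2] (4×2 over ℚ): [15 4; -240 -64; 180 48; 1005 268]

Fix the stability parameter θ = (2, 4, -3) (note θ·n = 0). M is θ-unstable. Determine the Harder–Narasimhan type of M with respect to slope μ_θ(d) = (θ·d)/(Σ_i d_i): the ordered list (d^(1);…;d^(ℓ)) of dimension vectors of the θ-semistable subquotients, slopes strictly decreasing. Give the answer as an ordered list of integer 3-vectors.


Via rank(M_{q-1}∘⋯∘M_p): M ≅ I[1,2], I[1,3], I[3,3]^3.
μ_θ-semistable layers: μ^(1)=4; μ^(2)=2; μ^(3)=1; μ^(4)=-3

((0, 1, 0); (1, 0, 0); (1, 1, 1); (0, 0, 3))


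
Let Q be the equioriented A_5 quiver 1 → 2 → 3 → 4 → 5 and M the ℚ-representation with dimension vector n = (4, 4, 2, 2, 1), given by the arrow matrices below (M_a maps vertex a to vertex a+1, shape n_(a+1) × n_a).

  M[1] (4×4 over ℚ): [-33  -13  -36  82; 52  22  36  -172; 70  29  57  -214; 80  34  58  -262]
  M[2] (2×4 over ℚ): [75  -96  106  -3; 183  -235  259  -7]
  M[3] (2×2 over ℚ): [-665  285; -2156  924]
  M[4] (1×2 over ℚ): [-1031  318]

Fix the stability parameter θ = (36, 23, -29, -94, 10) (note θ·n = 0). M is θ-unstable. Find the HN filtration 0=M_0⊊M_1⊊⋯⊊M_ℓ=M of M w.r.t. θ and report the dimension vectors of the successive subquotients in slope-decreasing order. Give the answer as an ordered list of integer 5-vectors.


Via rank(M_{q-1}∘⋯∘M_p): M ≅ I[1,2]^2, I[1,3], I[1,5], I[4,4].
μ_θ-semistable layers: μ^(1)=59/2; μ^(2)=10; μ^(3)=-16; μ^(4)=-94

((2, 2, 0, 0, 0); (1, 1, 1, 0, 1); (1, 1, 1, 1, 0); (0, 0, 0, 1, 0))


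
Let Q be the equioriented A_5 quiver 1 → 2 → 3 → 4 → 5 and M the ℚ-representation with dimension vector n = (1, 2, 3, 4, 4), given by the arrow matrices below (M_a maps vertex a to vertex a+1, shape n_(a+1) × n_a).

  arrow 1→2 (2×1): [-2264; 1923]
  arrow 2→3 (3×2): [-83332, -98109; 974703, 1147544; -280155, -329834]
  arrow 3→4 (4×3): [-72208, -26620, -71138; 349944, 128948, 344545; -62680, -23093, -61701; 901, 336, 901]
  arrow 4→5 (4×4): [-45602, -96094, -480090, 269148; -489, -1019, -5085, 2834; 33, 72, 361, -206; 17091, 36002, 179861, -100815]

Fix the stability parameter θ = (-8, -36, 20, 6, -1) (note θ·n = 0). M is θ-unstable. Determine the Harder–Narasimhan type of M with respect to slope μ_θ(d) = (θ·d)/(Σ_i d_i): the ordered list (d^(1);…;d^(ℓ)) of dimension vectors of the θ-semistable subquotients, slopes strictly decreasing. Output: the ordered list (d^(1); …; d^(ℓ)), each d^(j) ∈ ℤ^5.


Interval decomposition of M: I[1,5], I[2,5], I[3,5], I[4,4], I[5,5].
HN type (ℓ=5): μ^(1)=25/3; μ^(2)=6; μ^(3)=-1; μ^(4)=-22; μ^(5)=-36

((0, 0, 3, 3, 3); (0, 0, 0, 1, 0); (0, 0, 0, 0, 1); (1, 1, 0, 0, 0); (0, 1, 0, 0, 0))


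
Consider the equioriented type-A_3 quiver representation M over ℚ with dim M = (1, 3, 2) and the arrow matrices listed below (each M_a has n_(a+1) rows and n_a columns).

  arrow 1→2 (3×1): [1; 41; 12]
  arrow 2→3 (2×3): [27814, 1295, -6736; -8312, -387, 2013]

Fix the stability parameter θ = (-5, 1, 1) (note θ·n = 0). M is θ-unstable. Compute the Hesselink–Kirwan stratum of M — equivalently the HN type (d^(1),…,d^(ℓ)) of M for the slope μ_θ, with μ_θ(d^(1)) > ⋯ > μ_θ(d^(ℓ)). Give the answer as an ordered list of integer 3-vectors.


Barcode: M ≅ I[1,3], I[2,2], I[2,3]. HN layers by μ_θ (2 steps, strictly decreasing):
  μ^(1)=1; μ^(2)=-5

((0, 3, 2); (1, 0, 0))


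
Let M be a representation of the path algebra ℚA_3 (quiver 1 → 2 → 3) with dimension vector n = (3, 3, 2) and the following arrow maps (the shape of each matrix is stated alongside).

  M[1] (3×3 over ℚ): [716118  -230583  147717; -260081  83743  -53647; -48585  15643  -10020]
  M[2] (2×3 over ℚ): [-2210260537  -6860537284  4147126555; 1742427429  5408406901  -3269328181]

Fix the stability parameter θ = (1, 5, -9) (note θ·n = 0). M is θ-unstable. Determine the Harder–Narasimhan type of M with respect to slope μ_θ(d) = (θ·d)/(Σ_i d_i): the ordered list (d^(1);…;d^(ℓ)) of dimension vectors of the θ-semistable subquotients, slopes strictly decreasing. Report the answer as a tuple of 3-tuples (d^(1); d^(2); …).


Barcode: M ≅ I[1,2], I[1,3]^2. HN layers by μ_θ (3 steps, strictly decreasing):
  μ^(1)=5; μ^(2)=1; μ^(3)=-1

((0, 1, 0); (1, 0, 0); (2, 2, 2))


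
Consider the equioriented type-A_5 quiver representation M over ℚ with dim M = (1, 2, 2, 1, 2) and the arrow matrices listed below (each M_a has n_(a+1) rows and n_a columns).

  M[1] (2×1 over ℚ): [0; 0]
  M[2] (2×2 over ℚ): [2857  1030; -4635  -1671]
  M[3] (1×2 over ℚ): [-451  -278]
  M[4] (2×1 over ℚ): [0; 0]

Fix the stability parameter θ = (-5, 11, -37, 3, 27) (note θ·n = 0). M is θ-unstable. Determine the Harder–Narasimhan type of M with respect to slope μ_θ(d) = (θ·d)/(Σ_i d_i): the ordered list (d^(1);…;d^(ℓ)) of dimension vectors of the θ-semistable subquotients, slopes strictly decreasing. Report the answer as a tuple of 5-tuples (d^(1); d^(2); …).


Via rank(M_{q-1}∘⋯∘M_p): M ≅ I[1,1], I[2,3], I[2,4], I[5,5]^2.
μ_θ-semistable layers: μ^(1)=27; μ^(2)=3; μ^(3)=-5; μ^(4)=-13

((0, 0, 0, 0, 2); (0, 0, 0, 1, 0); (1, 0, 0, 0, 0); (0, 2, 2, 0, 0))


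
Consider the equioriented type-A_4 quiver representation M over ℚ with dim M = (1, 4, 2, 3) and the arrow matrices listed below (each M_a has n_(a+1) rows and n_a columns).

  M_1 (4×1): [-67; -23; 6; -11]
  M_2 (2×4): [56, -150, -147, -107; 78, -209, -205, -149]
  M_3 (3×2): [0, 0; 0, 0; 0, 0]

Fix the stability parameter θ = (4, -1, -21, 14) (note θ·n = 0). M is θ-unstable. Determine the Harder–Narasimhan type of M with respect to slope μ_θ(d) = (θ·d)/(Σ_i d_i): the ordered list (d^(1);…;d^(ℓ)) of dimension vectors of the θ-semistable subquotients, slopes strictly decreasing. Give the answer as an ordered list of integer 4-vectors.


Via rank(M_{q-1}∘⋯∘M_p): M ≅ I[1,3], I[2,2]^2, I[2,3], I[4,4]^3.
μ_θ-semistable layers: μ^(1)=14; μ^(2)=-1; μ^(3)=-6; μ^(4)=-11

((0, 0, 0, 3); (0, 2, 0, 0); (1, 1, 1, 0); (0, 1, 1, 0))


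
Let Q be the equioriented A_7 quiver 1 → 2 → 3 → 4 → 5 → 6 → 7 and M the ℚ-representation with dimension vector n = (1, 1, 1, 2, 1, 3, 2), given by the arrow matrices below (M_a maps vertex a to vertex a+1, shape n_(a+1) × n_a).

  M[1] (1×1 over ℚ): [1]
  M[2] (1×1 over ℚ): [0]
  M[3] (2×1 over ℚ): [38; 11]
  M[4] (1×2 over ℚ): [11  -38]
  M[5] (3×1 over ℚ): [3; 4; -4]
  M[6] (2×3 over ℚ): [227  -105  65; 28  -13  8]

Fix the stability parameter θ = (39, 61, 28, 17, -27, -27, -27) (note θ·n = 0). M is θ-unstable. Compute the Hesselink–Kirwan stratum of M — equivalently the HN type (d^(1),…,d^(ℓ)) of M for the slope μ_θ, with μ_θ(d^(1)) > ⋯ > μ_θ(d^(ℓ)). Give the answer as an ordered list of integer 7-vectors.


Barcode: M ≅ I[1,2], I[3,4], I[4,7], I[6,6], I[6,7]. HN layers by μ_θ (5 steps, strictly decreasing):
  μ^(1)=61; μ^(2)=39; μ^(3)=45/2; μ^(4)=-16; μ^(5)=-27

((0, 1, 0, 0, 0, 0, 0); (1, 0, 0, 0, 0, 0, 0); (0, 0, 1, 1, 0, 0, 0); (0, 0, 0, 1, 1, 1, 1); (0, 0, 0, 0, 0, 2, 1))


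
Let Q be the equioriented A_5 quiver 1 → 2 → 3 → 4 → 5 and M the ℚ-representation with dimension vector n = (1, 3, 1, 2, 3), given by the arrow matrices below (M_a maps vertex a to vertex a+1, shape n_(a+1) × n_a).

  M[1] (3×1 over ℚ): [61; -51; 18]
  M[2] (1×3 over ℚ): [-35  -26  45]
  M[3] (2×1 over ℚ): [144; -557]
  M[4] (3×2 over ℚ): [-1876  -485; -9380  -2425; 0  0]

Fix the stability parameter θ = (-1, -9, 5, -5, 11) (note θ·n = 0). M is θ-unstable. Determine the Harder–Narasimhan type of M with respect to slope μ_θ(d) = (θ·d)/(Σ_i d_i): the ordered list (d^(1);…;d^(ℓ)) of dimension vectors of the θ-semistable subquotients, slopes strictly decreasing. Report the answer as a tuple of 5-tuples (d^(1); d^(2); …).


Interval decomposition of M: I[1,5], I[2,2]^2, I[4,4], I[5,5]^2.
HN type (ℓ=4): μ^(1)=11; μ^(2)=0; μ^(3)=-5; μ^(4)=-9

((0, 0, 0, 0, 3); (0, 0, 1, 1, 0); (1, 1, 0, 1, 0); (0, 2, 0, 0, 0))


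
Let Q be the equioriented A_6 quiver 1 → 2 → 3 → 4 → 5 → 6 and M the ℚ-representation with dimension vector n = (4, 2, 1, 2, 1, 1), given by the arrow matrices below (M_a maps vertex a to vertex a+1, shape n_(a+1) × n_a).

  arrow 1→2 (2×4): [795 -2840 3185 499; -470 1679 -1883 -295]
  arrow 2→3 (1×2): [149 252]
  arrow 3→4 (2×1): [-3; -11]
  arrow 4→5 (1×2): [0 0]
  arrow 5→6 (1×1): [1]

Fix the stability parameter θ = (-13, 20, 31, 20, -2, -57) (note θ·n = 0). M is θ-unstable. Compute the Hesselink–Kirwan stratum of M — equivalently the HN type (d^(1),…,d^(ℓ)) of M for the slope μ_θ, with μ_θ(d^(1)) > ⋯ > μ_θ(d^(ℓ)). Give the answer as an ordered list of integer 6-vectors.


Barcode: M ≅ I[1,1]^2, I[1,2], I[1,4], I[4,4], I[5,6]. HN layers by μ_θ (4 steps, strictly decreasing):
  μ^(1)=51/2; μ^(2)=20; μ^(3)=-13; μ^(4)=-59/2

((0, 0, 1, 1, 0, 0); (0, 2, 0, 1, 0, 0); (4, 0, 0, 0, 0, 0); (0, 0, 0, 0, 1, 1))


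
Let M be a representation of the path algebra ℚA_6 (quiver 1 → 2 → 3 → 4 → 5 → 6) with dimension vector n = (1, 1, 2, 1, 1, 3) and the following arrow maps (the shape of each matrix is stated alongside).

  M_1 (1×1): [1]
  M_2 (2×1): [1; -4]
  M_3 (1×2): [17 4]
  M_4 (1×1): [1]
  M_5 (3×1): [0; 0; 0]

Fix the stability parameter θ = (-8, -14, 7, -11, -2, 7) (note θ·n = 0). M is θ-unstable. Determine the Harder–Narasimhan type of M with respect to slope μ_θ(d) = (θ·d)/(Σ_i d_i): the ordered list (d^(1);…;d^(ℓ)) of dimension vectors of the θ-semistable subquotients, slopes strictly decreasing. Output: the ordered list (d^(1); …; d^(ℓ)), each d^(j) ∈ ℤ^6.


Via rank(M_{q-1}∘⋯∘M_p): M ≅ I[1,5], I[3,3], I[6,6]^3.
μ_θ-semistable layers: μ^(1)=7; μ^(2)=-2; μ^(3)=-11

((0, 0, 1, 0, 0, 3); (0, 0, 1, 1, 1, 0); (1, 1, 0, 0, 0, 0))


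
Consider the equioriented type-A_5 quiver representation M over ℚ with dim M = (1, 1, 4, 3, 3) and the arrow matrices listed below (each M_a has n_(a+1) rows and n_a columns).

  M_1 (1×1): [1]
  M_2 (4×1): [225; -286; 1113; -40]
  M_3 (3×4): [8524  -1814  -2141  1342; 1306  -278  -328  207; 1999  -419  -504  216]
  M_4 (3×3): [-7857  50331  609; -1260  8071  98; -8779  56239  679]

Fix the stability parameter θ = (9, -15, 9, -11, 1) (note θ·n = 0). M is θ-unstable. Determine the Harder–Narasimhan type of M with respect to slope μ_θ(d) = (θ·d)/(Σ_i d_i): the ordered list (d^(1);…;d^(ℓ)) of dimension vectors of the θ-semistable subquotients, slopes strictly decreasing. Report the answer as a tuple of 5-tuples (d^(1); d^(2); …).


Via rank(M_{q-1}∘⋯∘M_p): M ≅ I[1,4], I[3,3], I[3,5]^2, I[5,5].
μ_θ-semistable layers: μ^(1)=9; μ^(2)=1; μ^(3)=-1; μ^(4)=-3

((0, 0, 1, 0, 0); (0, 0, 0, 0, 3); (0, 0, 3, 3, 0); (1, 1, 0, 0, 0))


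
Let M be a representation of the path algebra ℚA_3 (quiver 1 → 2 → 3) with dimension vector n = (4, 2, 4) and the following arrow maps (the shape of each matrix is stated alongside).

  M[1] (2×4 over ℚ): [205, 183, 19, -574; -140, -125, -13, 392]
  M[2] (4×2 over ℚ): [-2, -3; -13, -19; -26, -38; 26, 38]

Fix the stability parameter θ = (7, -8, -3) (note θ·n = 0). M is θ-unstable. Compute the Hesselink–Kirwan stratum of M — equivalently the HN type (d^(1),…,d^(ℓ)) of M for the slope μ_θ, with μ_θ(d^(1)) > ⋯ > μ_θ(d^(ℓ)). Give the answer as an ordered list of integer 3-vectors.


Via rank(M_{q-1}∘⋯∘M_p): M ≅ I[1,1]^2, I[1,3]^2, I[3,3]^2.
μ_θ-semistable layers: μ^(1)=7; μ^(2)=-4/3; μ^(3)=-3

((2, 0, 0); (2, 2, 2); (0, 0, 2))


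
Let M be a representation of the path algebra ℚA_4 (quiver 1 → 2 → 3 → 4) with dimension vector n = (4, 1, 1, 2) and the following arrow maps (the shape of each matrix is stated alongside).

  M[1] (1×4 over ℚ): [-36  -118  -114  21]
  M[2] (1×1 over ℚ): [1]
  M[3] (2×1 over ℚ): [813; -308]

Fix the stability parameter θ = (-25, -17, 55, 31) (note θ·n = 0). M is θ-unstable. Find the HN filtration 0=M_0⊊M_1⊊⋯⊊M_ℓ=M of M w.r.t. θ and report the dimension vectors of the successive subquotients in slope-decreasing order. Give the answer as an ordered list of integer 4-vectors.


Interval decomposition of M: I[1,1]^3, I[1,4], I[4,4].
HN type (ℓ=4): μ^(1)=43; μ^(2)=31; μ^(3)=-17; μ^(4)=-25

((0, 0, 1, 1); (0, 0, 0, 1); (0, 1, 0, 0); (4, 0, 0, 0))


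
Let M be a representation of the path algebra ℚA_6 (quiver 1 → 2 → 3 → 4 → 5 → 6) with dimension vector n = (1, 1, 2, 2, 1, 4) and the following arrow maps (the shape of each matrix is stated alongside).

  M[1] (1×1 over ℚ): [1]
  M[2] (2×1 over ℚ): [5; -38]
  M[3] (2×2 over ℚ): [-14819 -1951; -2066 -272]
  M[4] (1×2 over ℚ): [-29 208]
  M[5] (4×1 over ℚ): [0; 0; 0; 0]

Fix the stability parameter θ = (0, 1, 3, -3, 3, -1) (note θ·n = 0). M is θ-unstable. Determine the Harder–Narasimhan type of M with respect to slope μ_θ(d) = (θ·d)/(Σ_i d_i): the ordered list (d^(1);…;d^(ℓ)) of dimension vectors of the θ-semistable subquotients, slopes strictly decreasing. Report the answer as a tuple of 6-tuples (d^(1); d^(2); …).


Interval decomposition of M: I[1,5], I[3,4], I[6,6]^4.
HN type (ℓ=4): μ^(1)=3; μ^(2)=1/3; μ^(3)=0; μ^(4)=-1

((0, 0, 0, 0, 1, 0); (0, 1, 1, 1, 0, 0); (1, 0, 1, 1, 0, 0); (0, 0, 0, 0, 0, 4))


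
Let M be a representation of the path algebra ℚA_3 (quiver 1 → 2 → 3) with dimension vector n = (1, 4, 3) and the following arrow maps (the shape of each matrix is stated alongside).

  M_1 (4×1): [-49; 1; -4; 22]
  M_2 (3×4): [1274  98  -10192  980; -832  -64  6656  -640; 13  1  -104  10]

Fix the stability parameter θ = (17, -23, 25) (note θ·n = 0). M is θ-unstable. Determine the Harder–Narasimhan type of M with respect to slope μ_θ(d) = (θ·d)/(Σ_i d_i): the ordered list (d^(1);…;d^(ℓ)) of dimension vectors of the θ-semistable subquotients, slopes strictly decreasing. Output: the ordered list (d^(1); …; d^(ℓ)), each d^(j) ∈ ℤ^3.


Interval decomposition of M: I[1,2], I[2,2]^2, I[2,3], I[3,3]^2.
HN type (ℓ=3): μ^(1)=25; μ^(2)=-3; μ^(3)=-23

((0, 0, 3); (1, 1, 0); (0, 3, 0))


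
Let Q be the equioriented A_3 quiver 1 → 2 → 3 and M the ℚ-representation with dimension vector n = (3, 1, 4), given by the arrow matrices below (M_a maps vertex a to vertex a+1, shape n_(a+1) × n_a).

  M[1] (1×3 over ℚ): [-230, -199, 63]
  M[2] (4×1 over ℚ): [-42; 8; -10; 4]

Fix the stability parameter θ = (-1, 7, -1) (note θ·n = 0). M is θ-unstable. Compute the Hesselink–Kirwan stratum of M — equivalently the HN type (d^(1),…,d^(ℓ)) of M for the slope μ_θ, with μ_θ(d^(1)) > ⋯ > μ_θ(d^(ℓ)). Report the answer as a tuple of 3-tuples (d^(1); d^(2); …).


Interval decomposition of M: I[1,1]^2, I[1,3], I[3,3]^3.
HN type (ℓ=2): μ^(1)=3; μ^(2)=-1

((0, 1, 1); (3, 0, 3))


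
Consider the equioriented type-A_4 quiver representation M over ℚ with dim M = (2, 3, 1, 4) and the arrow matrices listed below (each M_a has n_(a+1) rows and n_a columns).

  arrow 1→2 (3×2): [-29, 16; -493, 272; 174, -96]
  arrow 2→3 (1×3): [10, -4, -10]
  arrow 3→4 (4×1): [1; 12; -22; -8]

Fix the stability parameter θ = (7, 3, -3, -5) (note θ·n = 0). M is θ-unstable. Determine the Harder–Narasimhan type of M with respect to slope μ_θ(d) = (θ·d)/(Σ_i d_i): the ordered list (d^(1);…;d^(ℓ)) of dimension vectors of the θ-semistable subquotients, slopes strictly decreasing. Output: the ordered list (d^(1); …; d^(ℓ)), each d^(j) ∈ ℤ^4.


Via rank(M_{q-1}∘⋯∘M_p): M ≅ I[1,1], I[1,4], I[2,2]^2, I[4,4]^3.
μ_θ-semistable layers: μ^(1)=7; μ^(2)=3; μ^(3)=1/2; μ^(4)=-5

((1, 0, 0, 0); (0, 2, 0, 0); (1, 1, 1, 1); (0, 0, 0, 3))


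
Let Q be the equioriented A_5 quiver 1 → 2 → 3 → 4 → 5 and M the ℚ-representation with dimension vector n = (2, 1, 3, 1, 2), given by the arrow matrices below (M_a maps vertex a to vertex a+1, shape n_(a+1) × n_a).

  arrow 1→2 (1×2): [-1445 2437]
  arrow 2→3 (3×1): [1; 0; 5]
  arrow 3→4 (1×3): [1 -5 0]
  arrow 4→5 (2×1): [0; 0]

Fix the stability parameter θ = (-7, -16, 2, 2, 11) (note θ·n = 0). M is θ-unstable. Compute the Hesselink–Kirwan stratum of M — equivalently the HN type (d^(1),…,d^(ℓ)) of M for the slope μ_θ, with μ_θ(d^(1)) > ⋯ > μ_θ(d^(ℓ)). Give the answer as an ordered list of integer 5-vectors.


Interval decomposition of M: I[1,1], I[1,4], I[3,3]^2, I[5,5]^2.
HN type (ℓ=4): μ^(1)=11; μ^(2)=2; μ^(3)=-7; μ^(4)=-23/2

((0, 0, 0, 0, 2); (0, 0, 3, 1, 0); (1, 0, 0, 0, 0); (1, 1, 0, 0, 0))


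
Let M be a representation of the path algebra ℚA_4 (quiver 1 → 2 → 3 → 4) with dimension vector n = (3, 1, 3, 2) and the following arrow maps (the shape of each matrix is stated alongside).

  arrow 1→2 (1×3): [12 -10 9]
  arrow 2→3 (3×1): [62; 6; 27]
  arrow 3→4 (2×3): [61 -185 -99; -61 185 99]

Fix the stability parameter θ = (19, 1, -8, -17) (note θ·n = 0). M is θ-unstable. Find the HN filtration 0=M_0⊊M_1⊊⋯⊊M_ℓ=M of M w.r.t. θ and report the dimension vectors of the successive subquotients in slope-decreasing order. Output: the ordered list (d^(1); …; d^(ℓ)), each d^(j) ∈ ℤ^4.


Interval decomposition of M: I[1,1]^2, I[1,4], I[3,3]^2, I[4,4].
HN type (ℓ=4): μ^(1)=19; μ^(2)=-5/4; μ^(3)=-8; μ^(4)=-17

((2, 0, 0, 0); (1, 1, 1, 1); (0, 0, 2, 0); (0, 0, 0, 1))


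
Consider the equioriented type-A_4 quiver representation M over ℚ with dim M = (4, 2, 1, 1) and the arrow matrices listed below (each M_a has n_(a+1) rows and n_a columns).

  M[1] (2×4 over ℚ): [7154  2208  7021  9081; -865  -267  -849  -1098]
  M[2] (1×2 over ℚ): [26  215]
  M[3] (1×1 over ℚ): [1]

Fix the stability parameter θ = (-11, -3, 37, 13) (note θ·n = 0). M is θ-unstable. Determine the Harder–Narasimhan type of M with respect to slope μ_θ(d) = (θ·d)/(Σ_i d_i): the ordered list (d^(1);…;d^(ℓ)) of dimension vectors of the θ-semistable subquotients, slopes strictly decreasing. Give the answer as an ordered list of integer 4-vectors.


Interval decomposition of M: I[1,1]^2, I[1,2], I[1,4].
HN type (ℓ=3): μ^(1)=25; μ^(2)=-3; μ^(3)=-11

((0, 0, 1, 1); (0, 2, 0, 0); (4, 0, 0, 0))


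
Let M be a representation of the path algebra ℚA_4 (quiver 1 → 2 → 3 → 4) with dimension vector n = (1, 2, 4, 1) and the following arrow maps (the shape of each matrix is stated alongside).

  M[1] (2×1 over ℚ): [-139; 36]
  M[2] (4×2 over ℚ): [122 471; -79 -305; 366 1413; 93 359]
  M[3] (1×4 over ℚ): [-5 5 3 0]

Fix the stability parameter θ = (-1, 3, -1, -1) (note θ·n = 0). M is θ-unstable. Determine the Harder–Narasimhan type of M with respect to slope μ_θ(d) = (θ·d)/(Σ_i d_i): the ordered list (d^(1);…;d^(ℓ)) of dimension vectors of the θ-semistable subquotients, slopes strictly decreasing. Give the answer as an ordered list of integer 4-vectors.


Interval decomposition of M: I[1,4], I[2,3], I[3,3]^2.
HN type (ℓ=3): μ^(1)=1; μ^(2)=1/3; μ^(3)=-1

((0, 1, 1, 0); (0, 1, 1, 1); (1, 0, 2, 0))


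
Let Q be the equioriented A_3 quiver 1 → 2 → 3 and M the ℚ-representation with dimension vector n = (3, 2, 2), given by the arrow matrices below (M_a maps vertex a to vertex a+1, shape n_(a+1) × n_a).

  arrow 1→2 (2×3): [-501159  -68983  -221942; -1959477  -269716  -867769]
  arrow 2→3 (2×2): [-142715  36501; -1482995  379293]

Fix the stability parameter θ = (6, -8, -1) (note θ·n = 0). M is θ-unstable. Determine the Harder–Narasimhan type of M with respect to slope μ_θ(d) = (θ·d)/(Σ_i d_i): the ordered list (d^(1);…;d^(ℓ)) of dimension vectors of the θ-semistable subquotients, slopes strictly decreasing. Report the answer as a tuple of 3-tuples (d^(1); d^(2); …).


Via rank(M_{q-1}∘⋯∘M_p): M ≅ I[1,1], I[1,2], I[1,3], I[3,3].
μ_θ-semistable layers: μ^(1)=6; μ^(2)=-1

((1, 0, 0); (2, 2, 2))


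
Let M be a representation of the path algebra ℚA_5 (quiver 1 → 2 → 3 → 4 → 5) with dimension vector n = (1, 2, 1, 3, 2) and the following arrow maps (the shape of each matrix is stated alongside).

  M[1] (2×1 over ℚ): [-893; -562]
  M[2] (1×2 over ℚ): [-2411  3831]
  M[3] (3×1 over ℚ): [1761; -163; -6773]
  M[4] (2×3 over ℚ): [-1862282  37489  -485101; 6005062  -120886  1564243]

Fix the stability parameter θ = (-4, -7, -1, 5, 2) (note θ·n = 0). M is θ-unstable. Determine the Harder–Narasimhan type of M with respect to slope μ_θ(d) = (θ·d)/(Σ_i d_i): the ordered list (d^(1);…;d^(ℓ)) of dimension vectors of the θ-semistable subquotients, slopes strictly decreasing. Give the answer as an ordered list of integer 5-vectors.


Via rank(M_{q-1}∘⋯∘M_p): M ≅ I[1,5], I[2,2], I[4,4], I[4,5].
μ_θ-semistable layers: μ^(1)=5; μ^(2)=7/2; μ^(3)=-1; μ^(4)=-11/2; μ^(5)=-7

((0, 0, 0, 1, 0); (0, 0, 0, 2, 2); (0, 0, 1, 0, 0); (1, 1, 0, 0, 0); (0, 1, 0, 0, 0))


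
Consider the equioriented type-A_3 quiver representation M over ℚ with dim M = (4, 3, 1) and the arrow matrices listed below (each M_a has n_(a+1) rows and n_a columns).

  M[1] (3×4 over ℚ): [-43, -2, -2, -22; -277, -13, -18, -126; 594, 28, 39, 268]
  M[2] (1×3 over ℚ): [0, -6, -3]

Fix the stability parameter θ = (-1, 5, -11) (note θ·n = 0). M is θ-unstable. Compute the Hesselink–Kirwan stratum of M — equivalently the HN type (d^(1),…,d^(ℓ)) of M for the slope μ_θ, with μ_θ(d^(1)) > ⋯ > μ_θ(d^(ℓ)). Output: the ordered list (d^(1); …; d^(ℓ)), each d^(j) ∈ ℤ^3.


Interval decomposition of M: I[1,1], I[1,2]^2, I[1,3].
HN type (ℓ=3): μ^(1)=5; μ^(2)=-1; μ^(3)=-7/3

((0, 2, 0); (3, 0, 0); (1, 1, 1))


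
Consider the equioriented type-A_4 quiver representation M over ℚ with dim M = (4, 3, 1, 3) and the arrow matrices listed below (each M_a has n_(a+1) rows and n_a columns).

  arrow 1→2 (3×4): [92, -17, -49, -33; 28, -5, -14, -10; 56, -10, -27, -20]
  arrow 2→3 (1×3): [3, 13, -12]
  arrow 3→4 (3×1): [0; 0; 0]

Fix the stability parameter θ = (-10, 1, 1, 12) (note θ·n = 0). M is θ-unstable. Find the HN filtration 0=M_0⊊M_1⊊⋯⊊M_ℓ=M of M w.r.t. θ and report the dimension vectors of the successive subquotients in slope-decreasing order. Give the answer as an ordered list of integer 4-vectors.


Interval decomposition of M: I[1,1], I[1,2]^2, I[1,3], I[4,4]^3.
HN type (ℓ=3): μ^(1)=12; μ^(2)=1; μ^(3)=-10

((0, 0, 0, 3); (0, 3, 1, 0); (4, 0, 0, 0))


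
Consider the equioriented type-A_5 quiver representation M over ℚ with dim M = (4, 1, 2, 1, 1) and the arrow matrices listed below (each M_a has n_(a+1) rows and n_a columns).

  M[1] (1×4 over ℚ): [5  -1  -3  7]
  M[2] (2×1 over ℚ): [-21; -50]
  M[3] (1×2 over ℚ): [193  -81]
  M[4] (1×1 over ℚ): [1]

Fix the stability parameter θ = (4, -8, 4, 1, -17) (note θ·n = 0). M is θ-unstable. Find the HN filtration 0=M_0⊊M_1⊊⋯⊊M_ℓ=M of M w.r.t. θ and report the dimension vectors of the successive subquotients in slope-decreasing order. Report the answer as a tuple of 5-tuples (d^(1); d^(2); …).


Barcode: M ≅ I[1,1]^3, I[1,5], I[3,3]. HN layers by μ_θ (2 steps, strictly decreasing):
  μ^(1)=4; μ^(2)=-16/5

((3, 0, 1, 0, 0); (1, 1, 1, 1, 1))


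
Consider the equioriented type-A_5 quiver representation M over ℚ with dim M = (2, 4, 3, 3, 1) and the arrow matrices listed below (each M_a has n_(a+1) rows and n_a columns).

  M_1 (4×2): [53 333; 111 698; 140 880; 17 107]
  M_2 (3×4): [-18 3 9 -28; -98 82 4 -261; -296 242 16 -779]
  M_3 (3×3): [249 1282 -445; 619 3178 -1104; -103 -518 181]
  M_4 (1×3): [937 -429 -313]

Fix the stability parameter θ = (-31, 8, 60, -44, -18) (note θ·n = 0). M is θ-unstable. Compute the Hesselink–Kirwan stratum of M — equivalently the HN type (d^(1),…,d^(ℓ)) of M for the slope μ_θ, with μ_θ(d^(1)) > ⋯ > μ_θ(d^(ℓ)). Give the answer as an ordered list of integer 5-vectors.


Barcode: M ≅ I[1,4], I[1,5], I[2,2], I[2,3], I[4,4]. HN layers by μ_θ (5 steps, strictly decreasing):
  μ^(1)=60; μ^(2)=8; μ^(3)=3/2; μ^(4)=-31; μ^(5)=-44

((0, 0, 1, 0, 0); (0, 3, 1, 1, 0); (0, 1, 1, 1, 1); (2, 0, 0, 0, 0); (0, 0, 0, 1, 0))


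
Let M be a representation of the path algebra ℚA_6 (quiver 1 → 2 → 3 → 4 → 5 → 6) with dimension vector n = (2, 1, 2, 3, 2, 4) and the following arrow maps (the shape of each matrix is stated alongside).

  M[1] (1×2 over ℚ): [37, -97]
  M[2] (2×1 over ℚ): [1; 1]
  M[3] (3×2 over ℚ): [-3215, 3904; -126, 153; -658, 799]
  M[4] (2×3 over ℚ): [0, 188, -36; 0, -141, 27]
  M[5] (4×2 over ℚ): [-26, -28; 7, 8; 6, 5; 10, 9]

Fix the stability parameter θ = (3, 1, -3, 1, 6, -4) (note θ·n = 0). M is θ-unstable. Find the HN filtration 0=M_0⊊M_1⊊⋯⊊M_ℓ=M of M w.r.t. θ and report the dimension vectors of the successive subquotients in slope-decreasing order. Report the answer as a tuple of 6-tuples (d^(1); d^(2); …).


Barcode: M ≅ I[1,1], I[1,4], I[3,4], I[4,6], I[5,6], I[6,6]^2. HN layers by μ_θ (5 steps, strictly decreasing):
  μ^(1)=3; μ^(2)=1; μ^(3)=1/3; μ^(4)=-3; μ^(5)=-4

((1, 0, 0, 0, 0, 0); (0, 0, 0, 3, 2, 2); (1, 1, 1, 0, 0, 0); (0, 0, 1, 0, 0, 0); (0, 0, 0, 0, 0, 2))


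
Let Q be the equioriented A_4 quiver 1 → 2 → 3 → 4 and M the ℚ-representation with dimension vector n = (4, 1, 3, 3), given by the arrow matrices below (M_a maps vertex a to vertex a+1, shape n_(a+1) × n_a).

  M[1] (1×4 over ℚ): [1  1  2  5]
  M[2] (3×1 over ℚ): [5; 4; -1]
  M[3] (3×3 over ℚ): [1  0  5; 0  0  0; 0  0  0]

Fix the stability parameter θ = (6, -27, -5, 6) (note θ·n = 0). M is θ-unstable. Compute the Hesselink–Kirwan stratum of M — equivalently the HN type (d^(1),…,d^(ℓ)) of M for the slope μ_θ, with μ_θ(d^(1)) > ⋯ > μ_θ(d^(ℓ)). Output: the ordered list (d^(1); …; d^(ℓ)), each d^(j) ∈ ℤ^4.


Barcode: M ≅ I[1,1]^3, I[1,3], I[3,3], I[3,4], I[4,4]^2. HN layers by μ_θ (3 steps, strictly decreasing):
  μ^(1)=6; μ^(2)=-5; μ^(3)=-21/2

((3, 0, 0, 3); (0, 0, 3, 0); (1, 1, 0, 0))


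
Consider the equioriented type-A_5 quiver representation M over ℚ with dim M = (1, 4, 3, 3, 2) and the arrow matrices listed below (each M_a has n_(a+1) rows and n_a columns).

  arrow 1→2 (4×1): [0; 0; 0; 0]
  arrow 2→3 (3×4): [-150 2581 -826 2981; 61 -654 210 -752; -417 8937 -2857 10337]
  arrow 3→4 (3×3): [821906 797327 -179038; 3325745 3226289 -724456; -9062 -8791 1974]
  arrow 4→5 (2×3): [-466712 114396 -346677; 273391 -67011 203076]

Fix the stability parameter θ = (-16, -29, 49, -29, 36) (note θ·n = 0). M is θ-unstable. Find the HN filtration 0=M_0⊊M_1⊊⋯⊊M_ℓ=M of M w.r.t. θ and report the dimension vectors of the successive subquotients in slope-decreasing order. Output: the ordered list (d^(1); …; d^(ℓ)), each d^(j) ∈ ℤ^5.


Interval decomposition of M: I[1,1], I[2,2], I[2,3], I[2,5]^2, I[4,4].
HN type (ℓ=5): μ^(1)=49; μ^(2)=36; μ^(3)=10; μ^(4)=-16; μ^(5)=-29

((0, 0, 1, 0, 0); (0, 0, 0, 0, 2); (0, 0, 2, 2, 0); (1, 0, 0, 0, 0); (0, 4, 0, 1, 0))


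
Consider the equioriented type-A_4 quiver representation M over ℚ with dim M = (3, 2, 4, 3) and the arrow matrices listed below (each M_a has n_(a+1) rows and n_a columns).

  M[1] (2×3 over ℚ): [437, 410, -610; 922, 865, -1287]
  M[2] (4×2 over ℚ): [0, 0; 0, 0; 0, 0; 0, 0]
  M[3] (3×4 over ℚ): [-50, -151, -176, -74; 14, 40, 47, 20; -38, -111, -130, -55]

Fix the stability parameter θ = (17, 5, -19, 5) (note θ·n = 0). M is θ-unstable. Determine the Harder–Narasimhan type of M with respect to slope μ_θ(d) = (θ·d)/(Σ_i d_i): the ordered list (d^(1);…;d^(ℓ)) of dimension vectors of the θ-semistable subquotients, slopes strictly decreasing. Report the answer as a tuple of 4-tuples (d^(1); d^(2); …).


Interval decomposition of M: I[1,1], I[1,2]^2, I[3,3], I[3,4]^3.
HN type (ℓ=4): μ^(1)=17; μ^(2)=11; μ^(3)=5; μ^(4)=-19

((1, 0, 0, 0); (2, 2, 0, 0); (0, 0, 0, 3); (0, 0, 4, 0))


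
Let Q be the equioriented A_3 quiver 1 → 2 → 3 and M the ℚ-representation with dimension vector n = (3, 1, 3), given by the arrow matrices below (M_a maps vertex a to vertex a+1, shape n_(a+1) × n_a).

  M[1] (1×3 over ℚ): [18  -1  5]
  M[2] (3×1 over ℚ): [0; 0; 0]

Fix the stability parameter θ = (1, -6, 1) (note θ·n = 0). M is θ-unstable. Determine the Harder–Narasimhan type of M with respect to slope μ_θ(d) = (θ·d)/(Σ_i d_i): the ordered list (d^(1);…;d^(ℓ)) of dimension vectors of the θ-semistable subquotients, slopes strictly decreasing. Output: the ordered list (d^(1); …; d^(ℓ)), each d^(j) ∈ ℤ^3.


Via rank(M_{q-1}∘⋯∘M_p): M ≅ I[1,1]^2, I[1,2], I[3,3]^3.
μ_θ-semistable layers: μ^(1)=1; μ^(2)=-5/2

((2, 0, 3); (1, 1, 0))


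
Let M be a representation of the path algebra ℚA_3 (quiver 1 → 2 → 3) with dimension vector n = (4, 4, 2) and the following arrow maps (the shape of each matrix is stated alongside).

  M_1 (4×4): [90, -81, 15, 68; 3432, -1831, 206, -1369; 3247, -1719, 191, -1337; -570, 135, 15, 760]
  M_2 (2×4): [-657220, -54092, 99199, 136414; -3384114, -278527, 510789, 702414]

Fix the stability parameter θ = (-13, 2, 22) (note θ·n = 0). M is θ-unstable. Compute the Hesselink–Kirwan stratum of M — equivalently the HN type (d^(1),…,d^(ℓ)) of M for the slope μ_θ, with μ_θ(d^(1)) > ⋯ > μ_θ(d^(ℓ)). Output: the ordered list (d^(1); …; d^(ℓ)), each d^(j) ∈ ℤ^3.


Interval decomposition of M: I[1,1], I[1,2], I[1,3]^2, I[2,2].
HN type (ℓ=3): μ^(1)=22; μ^(2)=2; μ^(3)=-13

((0, 0, 2); (0, 4, 0); (4, 0, 0))


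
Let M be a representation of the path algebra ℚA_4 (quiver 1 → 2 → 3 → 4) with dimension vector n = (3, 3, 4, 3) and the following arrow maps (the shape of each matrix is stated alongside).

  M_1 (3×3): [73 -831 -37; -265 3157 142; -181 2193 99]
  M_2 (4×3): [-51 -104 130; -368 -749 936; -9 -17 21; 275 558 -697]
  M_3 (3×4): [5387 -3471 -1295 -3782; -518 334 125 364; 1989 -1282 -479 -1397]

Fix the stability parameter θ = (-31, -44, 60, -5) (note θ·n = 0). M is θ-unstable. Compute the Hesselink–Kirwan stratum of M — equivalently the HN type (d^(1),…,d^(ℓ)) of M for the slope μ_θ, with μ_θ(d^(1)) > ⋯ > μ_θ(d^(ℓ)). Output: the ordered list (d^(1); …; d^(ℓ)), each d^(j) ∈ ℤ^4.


Via rank(M_{q-1}∘⋯∘M_p): M ≅ I[1,3], I[1,4]^2, I[3,4].
μ_θ-semistable layers: μ^(1)=60; μ^(2)=55/2; μ^(3)=-75/2

((0, 0, 1, 0); (0, 0, 3, 3); (3, 3, 0, 0))


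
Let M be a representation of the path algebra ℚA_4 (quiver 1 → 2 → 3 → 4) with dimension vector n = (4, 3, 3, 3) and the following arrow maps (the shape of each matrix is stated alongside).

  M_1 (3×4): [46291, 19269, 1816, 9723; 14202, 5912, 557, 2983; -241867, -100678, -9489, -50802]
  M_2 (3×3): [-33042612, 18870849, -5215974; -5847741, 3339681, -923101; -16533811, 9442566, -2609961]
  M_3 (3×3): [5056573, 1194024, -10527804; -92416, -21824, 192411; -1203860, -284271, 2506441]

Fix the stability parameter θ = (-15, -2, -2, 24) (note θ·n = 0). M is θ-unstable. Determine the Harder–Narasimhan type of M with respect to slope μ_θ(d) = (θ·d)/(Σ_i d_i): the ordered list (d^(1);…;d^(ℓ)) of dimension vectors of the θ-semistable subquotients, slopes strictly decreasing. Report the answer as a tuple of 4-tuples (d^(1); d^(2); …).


Barcode: M ≅ I[1,1], I[1,2], I[1,4]^2, I[3,4]. HN layers by μ_θ (3 steps, strictly decreasing):
  μ^(1)=24; μ^(2)=-2; μ^(3)=-15

((0, 0, 0, 3); (0, 3, 3, 0); (4, 0, 0, 0))


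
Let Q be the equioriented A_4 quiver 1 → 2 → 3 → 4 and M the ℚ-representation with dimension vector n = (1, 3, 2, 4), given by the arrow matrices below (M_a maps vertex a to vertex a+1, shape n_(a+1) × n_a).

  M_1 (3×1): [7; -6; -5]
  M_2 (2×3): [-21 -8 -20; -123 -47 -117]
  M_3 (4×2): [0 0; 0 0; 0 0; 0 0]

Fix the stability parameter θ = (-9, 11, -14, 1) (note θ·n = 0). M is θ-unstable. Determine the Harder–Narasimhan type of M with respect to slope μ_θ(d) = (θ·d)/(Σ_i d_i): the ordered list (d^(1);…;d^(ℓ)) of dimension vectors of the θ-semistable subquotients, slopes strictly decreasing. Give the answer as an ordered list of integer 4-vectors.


Interval decomposition of M: I[1,3], I[2,2], I[2,3], I[4,4]^4.
HN type (ℓ=4): μ^(1)=11; μ^(2)=1; μ^(3)=-3/2; μ^(4)=-9

((0, 1, 0, 0); (0, 0, 0, 4); (0, 2, 2, 0); (1, 0, 0, 0))


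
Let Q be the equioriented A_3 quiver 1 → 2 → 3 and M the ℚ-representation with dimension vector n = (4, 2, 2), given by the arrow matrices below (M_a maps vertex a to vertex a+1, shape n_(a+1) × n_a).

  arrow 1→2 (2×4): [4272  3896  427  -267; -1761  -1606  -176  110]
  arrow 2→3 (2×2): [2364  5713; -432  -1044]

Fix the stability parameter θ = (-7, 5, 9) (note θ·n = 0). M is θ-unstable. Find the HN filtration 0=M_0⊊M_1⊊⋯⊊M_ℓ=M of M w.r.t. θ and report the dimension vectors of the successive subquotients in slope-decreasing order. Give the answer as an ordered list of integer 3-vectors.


Via rank(M_{q-1}∘⋯∘M_p): M ≅ I[1,1]^2, I[1,2], I[1,3], I[3,3].
μ_θ-semistable layers: μ^(1)=9; μ^(2)=5; μ^(3)=-7

((0, 0, 2); (0, 2, 0); (4, 0, 0))


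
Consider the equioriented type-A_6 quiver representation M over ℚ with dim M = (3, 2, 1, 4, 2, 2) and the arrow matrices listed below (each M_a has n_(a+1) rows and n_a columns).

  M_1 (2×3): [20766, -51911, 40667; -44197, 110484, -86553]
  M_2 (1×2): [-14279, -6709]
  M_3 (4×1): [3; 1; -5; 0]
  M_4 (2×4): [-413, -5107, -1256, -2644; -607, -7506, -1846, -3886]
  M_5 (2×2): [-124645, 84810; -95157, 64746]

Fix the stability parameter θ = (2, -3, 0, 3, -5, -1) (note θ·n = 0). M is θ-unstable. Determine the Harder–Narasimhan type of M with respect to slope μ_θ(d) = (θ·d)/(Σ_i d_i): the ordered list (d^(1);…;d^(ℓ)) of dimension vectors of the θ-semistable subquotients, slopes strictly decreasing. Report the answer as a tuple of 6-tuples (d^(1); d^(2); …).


Via rank(M_{q-1}∘⋯∘M_p): M ≅ I[1,1], I[1,2], I[1,5], I[4,4]^2, I[4,6], I[6,6].
μ_θ-semistable layers: μ^(1)=3; μ^(2)=2; μ^(3)=-1/2; μ^(4)=-3/5; μ^(5)=-1

((0, 0, 0, 2, 0, 0); (1, 0, 0, 0, 0, 0); (1, 1, 0, 0, 0, 0); (1, 1, 1, 1, 1, 0); (0, 0, 0, 1, 1, 2))


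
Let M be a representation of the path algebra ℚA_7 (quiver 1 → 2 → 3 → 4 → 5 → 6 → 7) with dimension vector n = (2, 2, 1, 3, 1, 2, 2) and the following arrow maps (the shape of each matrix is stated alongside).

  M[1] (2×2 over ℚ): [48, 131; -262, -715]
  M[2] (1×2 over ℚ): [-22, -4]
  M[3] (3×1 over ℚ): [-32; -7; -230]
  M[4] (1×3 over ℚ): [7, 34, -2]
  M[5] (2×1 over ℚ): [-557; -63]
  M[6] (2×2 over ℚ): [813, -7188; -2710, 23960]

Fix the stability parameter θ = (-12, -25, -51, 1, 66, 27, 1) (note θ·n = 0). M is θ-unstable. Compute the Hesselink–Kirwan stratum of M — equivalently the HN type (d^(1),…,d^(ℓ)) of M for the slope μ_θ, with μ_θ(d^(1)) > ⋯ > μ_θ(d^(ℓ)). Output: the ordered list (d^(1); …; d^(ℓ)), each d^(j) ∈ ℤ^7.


Barcode: M ≅ I[1,2], I[1,7], I[4,4]^2, I[6,6], I[7,7]. HN layers by μ_θ (5 steps, strictly decreasing):
  μ^(1)=94/3; μ^(2)=27; μ^(3)=1; μ^(4)=-37/2; μ^(5)=-88/3

((0, 0, 0, 0, 1, 1, 1); (0, 0, 0, 0, 0, 1, 0); (0, 0, 0, 3, 0, 0, 1); (1, 1, 0, 0, 0, 0, 0); (1, 1, 1, 0, 0, 0, 0))


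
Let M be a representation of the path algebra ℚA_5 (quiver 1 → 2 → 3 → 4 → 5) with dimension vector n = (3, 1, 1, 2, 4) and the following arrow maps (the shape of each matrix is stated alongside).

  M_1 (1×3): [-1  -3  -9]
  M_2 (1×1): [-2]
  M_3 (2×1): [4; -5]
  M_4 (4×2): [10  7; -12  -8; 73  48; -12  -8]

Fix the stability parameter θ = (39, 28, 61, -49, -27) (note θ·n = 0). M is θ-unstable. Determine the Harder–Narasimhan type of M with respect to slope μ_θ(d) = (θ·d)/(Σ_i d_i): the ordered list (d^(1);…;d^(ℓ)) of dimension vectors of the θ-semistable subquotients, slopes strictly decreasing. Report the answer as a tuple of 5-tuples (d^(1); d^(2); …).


Barcode: M ≅ I[1,1]^2, I[1,5], I[4,5], I[5,5]^2. HN layers by μ_θ (4 steps, strictly decreasing):
  μ^(1)=39; μ^(2)=52/5; μ^(3)=-27; μ^(4)=-49

((2, 0, 0, 0, 0); (1, 1, 1, 1, 1); (0, 0, 0, 0, 3); (0, 0, 0, 1, 0))


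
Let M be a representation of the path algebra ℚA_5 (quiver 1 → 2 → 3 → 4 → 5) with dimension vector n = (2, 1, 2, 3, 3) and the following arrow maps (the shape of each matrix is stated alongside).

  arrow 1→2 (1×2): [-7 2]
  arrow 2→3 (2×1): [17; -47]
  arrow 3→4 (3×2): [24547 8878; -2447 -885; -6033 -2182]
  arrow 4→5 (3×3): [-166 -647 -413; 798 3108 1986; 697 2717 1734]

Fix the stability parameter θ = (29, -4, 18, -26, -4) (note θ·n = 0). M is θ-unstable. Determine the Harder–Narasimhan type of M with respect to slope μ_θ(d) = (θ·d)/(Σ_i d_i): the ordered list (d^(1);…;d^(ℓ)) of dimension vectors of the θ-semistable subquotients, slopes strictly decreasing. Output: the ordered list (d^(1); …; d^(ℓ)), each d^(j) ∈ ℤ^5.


Interval decomposition of M: I[1,1], I[1,5], I[3,5], I[4,4], I[5,5].
HN type (ℓ=4): μ^(1)=29; μ^(2)=13/5; μ^(3)=-4; μ^(4)=-26

((1, 0, 0, 0, 0); (1, 1, 1, 1, 1); (0, 0, 1, 1, 2); (0, 0, 0, 1, 0))
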